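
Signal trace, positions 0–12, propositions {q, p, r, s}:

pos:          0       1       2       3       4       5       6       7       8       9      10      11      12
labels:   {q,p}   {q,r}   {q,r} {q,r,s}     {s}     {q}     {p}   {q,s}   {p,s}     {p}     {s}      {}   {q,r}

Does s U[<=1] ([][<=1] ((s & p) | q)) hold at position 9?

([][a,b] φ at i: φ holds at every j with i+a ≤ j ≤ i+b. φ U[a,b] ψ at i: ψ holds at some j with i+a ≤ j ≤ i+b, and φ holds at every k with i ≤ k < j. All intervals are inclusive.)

Need some j in [9,10] with [][<=1] ((s & p) | q), and s at every k in [9,j-1].
  j=9: [][<=1] ((s & p) | q) — fails at 9.
  j=10: [][<=1] ((s & p) | q) — fails at 10.
No j in the window works → until fails.

False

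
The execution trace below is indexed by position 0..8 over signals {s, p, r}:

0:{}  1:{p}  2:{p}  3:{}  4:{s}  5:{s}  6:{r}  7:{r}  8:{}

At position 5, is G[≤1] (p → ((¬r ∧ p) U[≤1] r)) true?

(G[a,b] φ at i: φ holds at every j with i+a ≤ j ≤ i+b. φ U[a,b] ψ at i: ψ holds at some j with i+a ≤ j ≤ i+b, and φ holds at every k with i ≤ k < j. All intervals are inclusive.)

Check (p → ((¬r ∧ p) U[≤1] r)) at every j in [5,6]:
  j=5: antecedent false → ✓
  j=6: antecedent false → ✓
All positions satisfy it → formula holds.

Holds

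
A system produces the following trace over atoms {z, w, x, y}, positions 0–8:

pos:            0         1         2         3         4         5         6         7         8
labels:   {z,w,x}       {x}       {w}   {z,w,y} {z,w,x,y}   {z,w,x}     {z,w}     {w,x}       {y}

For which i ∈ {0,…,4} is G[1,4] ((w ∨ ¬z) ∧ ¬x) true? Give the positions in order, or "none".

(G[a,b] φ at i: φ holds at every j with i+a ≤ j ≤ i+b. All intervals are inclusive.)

Evaluate at each i in [0,4]:
  i=0: ✗ (fails at j=1)
  i=1: ✗ (fails at j=4)
  i=2: ✗ (fails at j=4)
  i=3: ✗ (fails at j=4)
  i=4: ✗ (fails at j=5)

none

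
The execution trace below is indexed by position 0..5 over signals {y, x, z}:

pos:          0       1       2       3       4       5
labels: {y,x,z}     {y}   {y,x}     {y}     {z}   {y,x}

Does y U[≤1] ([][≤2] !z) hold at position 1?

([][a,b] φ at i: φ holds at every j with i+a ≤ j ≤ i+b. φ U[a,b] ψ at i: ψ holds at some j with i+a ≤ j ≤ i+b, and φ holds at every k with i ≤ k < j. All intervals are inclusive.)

Need some j in [1,2] with [][≤2] !z, and y at every k in [1,j-1].
  j=1: [][≤2] !z holds; no prefix to check → satisfied.

True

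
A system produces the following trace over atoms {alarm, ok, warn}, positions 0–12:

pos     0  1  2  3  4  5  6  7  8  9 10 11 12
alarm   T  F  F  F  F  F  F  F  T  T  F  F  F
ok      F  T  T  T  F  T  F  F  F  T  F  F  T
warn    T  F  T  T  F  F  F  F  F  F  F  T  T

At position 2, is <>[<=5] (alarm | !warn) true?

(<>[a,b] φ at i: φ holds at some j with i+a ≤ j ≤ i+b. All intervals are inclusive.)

Holds

Check (alarm | !warn) at each j in [2,7]:
  j=2: false
  j=3: false
  j=4: true
  j=5: true
  j=6: true
  j=7: true
Found at j=4 → formula holds.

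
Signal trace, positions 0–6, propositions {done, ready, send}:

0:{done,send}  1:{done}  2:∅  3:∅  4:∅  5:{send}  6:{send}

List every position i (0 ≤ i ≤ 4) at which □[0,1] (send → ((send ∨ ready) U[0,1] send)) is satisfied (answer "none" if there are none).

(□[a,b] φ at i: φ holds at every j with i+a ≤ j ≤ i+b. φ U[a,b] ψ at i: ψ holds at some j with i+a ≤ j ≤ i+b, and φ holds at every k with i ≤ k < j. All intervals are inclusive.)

0, 1, 2, 3, 4

Evaluate at each i in [0,4]:
  i=0: ✓ (all of [0,1])
  i=1: ✓ (all of [1,2])
  i=2: ✓ (all of [2,3])
  i=3: ✓ (all of [3,4])
  i=4: ✓ (all of [4,5])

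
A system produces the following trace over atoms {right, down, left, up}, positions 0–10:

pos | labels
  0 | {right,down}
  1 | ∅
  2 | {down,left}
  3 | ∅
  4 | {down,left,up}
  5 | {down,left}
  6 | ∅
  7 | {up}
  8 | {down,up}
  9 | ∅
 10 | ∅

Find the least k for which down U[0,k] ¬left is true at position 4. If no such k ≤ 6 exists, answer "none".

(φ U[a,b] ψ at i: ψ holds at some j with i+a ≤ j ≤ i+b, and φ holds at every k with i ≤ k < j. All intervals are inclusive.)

Need earliest j ≥ 4 with ¬left, and down at every k in [4,j-1].
  j=4: rhs fails.
  j=5: rhs fails.
  j=6: rhs holds; lhs holds on [4,5]. k = 2.

2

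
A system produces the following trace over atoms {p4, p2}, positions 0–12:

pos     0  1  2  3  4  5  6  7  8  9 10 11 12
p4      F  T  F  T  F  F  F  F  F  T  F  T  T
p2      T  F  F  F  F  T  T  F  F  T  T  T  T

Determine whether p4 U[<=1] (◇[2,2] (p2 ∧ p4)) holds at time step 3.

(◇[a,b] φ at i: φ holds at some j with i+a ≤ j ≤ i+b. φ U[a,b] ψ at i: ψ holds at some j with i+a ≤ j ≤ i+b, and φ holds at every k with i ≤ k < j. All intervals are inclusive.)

Need some j in [3,4] with ◇[2,2] (p2 ∧ p4), and p4 at every k in [3,j-1].
  j=3: ◇[2,2] (p2 ∧ p4) — fails (none in [5,5]).
  j=4: ◇[2,2] (p2 ∧ p4) — fails (none in [6,6]).
No j in the window works → until fails.

Does not hold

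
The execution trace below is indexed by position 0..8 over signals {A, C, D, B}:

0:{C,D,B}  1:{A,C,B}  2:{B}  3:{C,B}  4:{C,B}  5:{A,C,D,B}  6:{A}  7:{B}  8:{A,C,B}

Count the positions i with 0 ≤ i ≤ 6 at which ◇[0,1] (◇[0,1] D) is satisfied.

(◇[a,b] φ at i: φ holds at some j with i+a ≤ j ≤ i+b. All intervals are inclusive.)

4

Evaluate at each i in [0,6]:
  i=0: ✓ (witness j=0)
  i=1: ✗ (none in [1,2])
  i=2: ✗ (none in [2,3])
  i=3: ✓ (witness j=4)
  i=4: ✓ (witness j=4)
  i=5: ✓ (witness j=5)
  i=6: ✗ (none in [6,7])
Positions where it holds: {0, 3, 4, 5} → 4.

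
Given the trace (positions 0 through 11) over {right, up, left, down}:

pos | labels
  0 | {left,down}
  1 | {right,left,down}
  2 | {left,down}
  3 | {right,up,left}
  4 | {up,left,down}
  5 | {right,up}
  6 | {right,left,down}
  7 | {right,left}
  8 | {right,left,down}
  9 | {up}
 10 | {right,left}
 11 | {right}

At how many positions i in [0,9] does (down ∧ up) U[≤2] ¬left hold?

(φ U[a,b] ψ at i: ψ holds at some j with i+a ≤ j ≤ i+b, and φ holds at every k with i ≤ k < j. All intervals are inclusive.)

Evaluate at each i in [0,9]:
  i=0: ✗ (no rhs in [0,2])
  i=1: ✗ (no rhs in [1,3])
  i=2: ✗ (no rhs in [2,4])
  i=3: ✗ (lhs fails at k=3 before rhs at j=5)
  i=4: ✓ (rhs at j=5; lhs holds on [4,4])
  i=5: ✓ (rhs at j=5)
  i=6: ✗ (no rhs in [6,8])
  i=7: ✗ (lhs fails at k=7 before rhs at j=9)
  i=8: ✗ (lhs fails at k=8 before rhs at j=9)
  i=9: ✓ (rhs at j=9)
Positions where it holds: {4, 5, 9} → 3.

3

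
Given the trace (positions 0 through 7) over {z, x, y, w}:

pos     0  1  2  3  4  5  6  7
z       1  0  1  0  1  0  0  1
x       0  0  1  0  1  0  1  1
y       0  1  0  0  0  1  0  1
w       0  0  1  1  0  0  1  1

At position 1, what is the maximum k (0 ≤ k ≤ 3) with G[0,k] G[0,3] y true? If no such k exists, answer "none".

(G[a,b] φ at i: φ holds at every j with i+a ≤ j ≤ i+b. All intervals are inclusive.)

G[0,3] y must hold from j=1 onward; find where it first fails.
  j=1: fails → no k works.

none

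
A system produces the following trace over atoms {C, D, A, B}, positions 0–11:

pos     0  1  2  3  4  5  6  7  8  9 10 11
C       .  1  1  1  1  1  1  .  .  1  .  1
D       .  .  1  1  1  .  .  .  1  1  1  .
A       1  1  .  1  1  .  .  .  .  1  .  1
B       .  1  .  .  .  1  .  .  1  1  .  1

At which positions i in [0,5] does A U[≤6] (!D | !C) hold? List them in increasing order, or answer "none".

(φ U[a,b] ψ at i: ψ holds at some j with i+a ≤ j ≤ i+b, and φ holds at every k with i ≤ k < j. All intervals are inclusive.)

0, 1, 3, 4, 5

Evaluate at each i in [0,5]:
  i=0: ✓ (rhs at j=0)
  i=1: ✓ (rhs at j=1)
  i=2: ✗ (lhs fails at k=2 before rhs at j=5)
  i=3: ✓ (rhs at j=5; lhs holds on [3,4])
  i=4: ✓ (rhs at j=5; lhs holds on [4,4])
  i=5: ✓ (rhs at j=5)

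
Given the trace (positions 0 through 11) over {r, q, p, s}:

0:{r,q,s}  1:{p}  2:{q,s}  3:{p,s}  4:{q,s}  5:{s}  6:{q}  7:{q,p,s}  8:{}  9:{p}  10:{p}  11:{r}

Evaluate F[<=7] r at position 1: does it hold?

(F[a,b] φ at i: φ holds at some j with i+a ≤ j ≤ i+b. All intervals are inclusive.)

No

Check r at each j in [1,8]:
  j=1: false
  j=2: false
  j=3: false
  j=4: false
  j=5: false
  j=6: false
  j=7: false
  j=8: false
No position in the window satisfies it → formula fails.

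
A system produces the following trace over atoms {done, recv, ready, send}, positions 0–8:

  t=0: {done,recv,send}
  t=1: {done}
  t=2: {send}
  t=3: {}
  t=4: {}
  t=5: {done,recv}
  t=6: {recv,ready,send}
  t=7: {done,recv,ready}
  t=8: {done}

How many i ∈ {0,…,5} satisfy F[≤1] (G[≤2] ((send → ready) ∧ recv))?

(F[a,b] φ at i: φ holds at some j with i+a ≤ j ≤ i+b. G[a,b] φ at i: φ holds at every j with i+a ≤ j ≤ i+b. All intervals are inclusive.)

Evaluate at each i in [0,5]:
  i=0: ✗ (none in [0,1])
  i=1: ✗ (none in [1,2])
  i=2: ✗ (none in [2,3])
  i=3: ✗ (none in [3,4])
  i=4: ✓ (witness j=5)
  i=5: ✓ (witness j=5)
Positions where it holds: {4, 5} → 2.

2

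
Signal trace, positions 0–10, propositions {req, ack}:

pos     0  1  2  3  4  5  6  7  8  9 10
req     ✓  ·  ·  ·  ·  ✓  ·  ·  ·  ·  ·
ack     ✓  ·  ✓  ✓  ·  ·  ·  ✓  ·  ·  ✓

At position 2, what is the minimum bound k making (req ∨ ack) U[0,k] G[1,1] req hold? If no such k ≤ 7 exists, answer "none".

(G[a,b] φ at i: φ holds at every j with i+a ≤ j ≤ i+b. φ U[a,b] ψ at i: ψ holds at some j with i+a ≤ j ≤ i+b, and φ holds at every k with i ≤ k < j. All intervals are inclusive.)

2

Need earliest j ≥ 2 with G[1,1] req, and (req ∨ ack) at every k in [2,j-1].
  j=2: rhs fails.
  j=3: rhs fails.
  j=4: rhs holds; lhs holds on [2,3]. k = 2.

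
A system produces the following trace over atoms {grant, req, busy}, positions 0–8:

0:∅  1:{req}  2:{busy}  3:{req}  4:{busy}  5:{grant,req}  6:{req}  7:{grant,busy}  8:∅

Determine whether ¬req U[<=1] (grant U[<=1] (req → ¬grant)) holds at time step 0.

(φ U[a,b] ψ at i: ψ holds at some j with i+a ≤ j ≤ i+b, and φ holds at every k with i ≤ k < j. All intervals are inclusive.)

Need some j in [0,1] with (grant U[<=1] (req → ¬grant)), and ¬req at every k in [0,j-1].
  j=0: (grant U[<=1] (req → ¬grant)) holds; no prefix to check → satisfied.

Holds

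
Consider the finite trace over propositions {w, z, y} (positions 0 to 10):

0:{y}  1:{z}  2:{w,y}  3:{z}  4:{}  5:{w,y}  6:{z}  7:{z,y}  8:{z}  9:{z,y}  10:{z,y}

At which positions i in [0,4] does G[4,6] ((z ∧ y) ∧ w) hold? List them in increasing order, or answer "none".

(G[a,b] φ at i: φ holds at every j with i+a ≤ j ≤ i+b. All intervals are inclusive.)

none

Evaluate at each i in [0,4]:
  i=0: ✗ (fails at j=4)
  i=1: ✗ (fails at j=5)
  i=2: ✗ (fails at j=6)
  i=3: ✗ (fails at j=7)
  i=4: ✗ (fails at j=8)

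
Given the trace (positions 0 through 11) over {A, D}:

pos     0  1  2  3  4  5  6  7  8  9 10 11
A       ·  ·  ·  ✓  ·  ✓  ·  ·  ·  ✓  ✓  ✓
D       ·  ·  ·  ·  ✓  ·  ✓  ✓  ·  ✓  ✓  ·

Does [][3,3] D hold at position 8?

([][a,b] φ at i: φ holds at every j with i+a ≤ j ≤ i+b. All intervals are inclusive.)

No

Check D at every j in [11,11]:
  j=11: false
Fails at j=11 → formula fails.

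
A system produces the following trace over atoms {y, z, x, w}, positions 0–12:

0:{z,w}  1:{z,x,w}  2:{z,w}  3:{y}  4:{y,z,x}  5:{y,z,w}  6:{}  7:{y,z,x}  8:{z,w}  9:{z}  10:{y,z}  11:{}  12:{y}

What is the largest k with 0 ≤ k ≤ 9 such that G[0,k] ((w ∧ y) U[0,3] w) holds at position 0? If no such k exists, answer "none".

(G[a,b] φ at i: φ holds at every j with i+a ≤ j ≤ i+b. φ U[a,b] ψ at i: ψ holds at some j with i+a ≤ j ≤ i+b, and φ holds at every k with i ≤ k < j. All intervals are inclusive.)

2

((w ∧ y) U[0,3] w) must hold from j=0 onward; find where it first fails.
  j=0: holds
  j=1: holds
  j=2: holds
  j=3: fails
Holds on [0,2], so largest k = 2.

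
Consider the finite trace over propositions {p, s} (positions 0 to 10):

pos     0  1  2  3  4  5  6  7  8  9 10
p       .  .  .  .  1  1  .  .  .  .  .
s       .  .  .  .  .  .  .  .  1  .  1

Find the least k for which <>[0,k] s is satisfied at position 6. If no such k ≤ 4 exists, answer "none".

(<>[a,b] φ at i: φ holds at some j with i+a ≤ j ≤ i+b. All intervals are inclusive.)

2

Scan j = 6,7,… for s:
  j=6: fails
  j=7: fails
  j=8: holds
First hit at j=8, so smallest k = 8-6 = 2.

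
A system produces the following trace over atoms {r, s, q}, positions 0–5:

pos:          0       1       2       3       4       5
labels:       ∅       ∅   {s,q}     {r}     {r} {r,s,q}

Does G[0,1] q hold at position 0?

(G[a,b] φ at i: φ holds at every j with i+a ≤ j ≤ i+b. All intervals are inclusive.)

Check q at every j in [0,1]:
  j=0: false
  j=1: false
Fails at j=0 → formula fails.

Does not hold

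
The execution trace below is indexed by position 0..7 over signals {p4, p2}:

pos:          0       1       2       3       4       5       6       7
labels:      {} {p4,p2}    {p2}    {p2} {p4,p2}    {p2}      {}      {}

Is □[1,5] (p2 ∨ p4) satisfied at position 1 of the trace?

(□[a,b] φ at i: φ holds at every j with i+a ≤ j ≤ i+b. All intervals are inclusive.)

Check (p2 ∨ p4) at every j in [2,6]:
  j=2: true
  j=3: true
  j=4: true
  j=5: true
  j=6: false
Fails at j=6 → formula fails.

Does not hold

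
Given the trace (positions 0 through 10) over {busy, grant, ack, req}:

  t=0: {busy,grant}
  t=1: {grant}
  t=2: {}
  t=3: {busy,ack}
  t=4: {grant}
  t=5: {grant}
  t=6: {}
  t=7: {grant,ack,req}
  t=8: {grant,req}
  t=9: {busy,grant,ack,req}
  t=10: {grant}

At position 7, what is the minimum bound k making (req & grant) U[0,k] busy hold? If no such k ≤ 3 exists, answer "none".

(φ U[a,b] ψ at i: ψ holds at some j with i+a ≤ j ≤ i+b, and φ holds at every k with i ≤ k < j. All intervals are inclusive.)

Need earliest j ≥ 7 with busy, and (req & grant) at every k in [7,j-1].
  j=7: rhs fails.
  j=8: rhs fails.
  j=9: rhs holds; lhs holds on [7,8]. k = 2.

2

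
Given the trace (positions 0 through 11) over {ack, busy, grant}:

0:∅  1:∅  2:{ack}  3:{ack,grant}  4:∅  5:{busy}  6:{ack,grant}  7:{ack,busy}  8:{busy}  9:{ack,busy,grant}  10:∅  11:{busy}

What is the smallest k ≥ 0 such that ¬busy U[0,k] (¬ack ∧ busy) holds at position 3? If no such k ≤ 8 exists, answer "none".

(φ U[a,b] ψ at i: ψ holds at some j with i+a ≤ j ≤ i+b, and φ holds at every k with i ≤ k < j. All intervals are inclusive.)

2

Need earliest j ≥ 3 with (¬ack ∧ busy), and ¬busy at every k in [3,j-1].
  j=3: rhs fails.
  j=4: rhs fails.
  j=5: rhs holds; lhs holds on [3,4]. k = 2.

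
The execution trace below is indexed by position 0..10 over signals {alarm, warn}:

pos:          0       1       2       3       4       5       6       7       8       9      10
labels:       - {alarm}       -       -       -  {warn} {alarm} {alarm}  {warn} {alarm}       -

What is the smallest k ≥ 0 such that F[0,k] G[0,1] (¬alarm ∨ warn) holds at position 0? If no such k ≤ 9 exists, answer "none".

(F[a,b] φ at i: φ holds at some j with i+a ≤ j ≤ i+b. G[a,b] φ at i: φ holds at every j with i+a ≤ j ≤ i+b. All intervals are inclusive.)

Scan j = 0,1,… for G[0,1] (¬alarm ∨ warn):
  j=0: fails
  j=1: fails
  j=2: holds
First hit at j=2, so smallest k = 2-0 = 2.

2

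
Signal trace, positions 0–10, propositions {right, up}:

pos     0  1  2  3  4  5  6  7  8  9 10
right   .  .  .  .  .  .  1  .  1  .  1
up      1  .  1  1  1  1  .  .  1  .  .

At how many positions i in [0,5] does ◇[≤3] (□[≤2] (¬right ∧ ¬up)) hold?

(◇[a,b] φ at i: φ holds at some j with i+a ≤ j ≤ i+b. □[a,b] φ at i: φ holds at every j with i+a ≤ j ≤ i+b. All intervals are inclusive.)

0

Evaluate at each i in [0,5]:
  i=0: ✗ (none in [0,3])
  i=1: ✗ (none in [1,4])
  i=2: ✗ (none in [2,5])
  i=3: ✗ (none in [3,6])
  i=4: ✗ (none in [4,7])
  i=5: ✗ (none in [5,8])
Positions where it holds: {} → 0.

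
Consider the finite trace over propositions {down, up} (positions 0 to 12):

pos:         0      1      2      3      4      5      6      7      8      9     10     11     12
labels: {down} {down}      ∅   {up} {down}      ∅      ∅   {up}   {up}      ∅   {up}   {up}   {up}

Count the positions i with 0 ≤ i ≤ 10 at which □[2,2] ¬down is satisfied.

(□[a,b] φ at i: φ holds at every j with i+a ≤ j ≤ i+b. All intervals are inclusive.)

Evaluate at each i in [0,10]:
  i=0: ✓ (all of [2,2])
  i=1: ✓ (all of [3,3])
  i=2: ✗ (fails at j=4)
  i=3: ✓ (all of [5,5])
  i=4: ✓ (all of [6,6])
  i=5: ✓ (all of [7,7])
  i=6: ✓ (all of [8,8])
  i=7: ✓ (all of [9,9])
  i=8: ✓ (all of [10,10])
  i=9: ✓ (all of [11,11])
  i=10: ✓ (all of [12,12])
Positions where it holds: {0, 1, 3, 4, 5, 6, 7, 8, 9, 10} → 10.

10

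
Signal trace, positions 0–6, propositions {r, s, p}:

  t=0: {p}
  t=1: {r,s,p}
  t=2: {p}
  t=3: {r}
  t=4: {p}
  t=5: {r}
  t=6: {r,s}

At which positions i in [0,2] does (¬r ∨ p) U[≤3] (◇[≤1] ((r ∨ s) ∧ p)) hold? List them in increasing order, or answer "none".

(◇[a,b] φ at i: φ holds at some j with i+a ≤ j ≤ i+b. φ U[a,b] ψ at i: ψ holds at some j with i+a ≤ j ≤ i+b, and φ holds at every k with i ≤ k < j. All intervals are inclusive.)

0, 1

Evaluate at each i in [0,2]:
  i=0: ✓ (rhs at j=0)
  i=1: ✓ (rhs at j=1)
  i=2: ✗ (no rhs in [2,5])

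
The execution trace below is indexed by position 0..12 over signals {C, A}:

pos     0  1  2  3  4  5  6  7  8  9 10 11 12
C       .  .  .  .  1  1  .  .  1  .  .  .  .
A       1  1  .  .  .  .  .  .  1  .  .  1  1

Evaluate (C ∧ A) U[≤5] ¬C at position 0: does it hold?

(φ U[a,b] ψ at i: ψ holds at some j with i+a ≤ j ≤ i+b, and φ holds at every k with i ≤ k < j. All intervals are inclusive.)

Yes

Need some j in [0,5] with ¬C, and (C ∧ A) at every k in [0,j-1].
  j=0: ¬C holds; no prefix to check → satisfied.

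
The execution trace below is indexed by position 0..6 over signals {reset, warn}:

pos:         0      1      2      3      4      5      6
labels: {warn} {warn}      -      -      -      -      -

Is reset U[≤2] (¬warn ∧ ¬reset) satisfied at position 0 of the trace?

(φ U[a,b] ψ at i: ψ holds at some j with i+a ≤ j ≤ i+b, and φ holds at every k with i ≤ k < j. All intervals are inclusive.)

Need some j in [0,2] with (¬warn ∧ ¬reset), and reset at every k in [0,j-1].
  j=0: (¬warn ∧ ¬reset) false.
  j=1: (¬warn ∧ ¬reset) false.
  j=2: (¬warn ∧ ¬reset) holds, but reset fails at k=0 → not this j.
No j in the window works → until fails.

False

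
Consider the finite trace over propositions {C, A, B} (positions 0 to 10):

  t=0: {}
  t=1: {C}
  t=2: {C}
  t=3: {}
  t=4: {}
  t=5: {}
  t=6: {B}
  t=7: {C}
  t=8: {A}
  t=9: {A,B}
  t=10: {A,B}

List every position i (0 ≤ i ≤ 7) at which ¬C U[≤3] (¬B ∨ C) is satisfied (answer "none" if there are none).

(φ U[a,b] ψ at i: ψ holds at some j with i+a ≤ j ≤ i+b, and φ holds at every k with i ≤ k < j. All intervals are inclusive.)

Evaluate at each i in [0,7]:
  i=0: ✓ (rhs at j=0)
  i=1: ✓ (rhs at j=1)
  i=2: ✓ (rhs at j=2)
  i=3: ✓ (rhs at j=3)
  i=4: ✓ (rhs at j=4)
  i=5: ✓ (rhs at j=5)
  i=6: ✓ (rhs at j=7; lhs holds on [6,6])
  i=7: ✓ (rhs at j=7)

0, 1, 2, 3, 4, 5, 6, 7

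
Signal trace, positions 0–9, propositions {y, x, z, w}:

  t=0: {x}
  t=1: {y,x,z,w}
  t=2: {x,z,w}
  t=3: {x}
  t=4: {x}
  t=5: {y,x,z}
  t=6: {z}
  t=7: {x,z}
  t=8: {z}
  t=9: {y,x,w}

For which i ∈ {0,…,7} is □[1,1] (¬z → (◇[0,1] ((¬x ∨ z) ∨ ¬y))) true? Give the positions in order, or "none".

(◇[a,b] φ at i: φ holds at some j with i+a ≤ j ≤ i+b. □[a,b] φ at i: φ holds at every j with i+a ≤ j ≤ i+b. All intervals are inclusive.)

0, 1, 2, 3, 4, 5, 6, 7

Evaluate at each i in [0,7]:
  i=0: ✓ (all of [1,1])
  i=1: ✓ (all of [2,2])
  i=2: ✓ (all of [3,3])
  i=3: ✓ (all of [4,4])
  i=4: ✓ (all of [5,5])
  i=5: ✓ (all of [6,6])
  i=6: ✓ (all of [7,7])
  i=7: ✓ (all of [8,8])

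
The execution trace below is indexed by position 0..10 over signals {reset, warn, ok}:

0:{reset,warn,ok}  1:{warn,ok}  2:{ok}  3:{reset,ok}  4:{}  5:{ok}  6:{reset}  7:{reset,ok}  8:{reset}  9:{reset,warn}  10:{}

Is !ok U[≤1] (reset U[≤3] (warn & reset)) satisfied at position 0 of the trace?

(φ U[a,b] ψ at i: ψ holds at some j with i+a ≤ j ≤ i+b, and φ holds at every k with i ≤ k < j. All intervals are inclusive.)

Holds

Need some j in [0,1] with (reset U[≤3] (warn & reset)), and !ok at every k in [0,j-1].
  j=0: (reset U[≤3] (warn & reset)) holds; no prefix to check → satisfied.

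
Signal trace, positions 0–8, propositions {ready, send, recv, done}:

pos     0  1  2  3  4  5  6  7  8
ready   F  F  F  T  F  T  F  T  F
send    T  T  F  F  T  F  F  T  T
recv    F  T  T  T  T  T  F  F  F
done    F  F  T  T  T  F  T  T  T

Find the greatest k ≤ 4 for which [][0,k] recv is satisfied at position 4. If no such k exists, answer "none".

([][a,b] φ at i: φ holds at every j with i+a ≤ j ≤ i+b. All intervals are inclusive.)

1

recv must hold from j=4 onward; find where it first fails.
  j=4: holds
  j=5: holds
  j=6: fails
Holds on [4,5], so largest k = 1.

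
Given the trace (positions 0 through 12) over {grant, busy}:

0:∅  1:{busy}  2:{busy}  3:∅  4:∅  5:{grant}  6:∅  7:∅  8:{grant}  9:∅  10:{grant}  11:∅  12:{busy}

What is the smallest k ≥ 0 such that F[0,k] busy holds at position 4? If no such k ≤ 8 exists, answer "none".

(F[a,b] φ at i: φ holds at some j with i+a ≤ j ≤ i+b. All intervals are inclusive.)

8

Scan j = 4,5,… for busy:
  j=4: fails
  j=5: fails
  j=6: fails
  j=7: fails
  j=8: fails
  j=9: fails
  j=10: fails
  j=11: fails
  j=12: holds
First hit at j=12, so smallest k = 12-4 = 8.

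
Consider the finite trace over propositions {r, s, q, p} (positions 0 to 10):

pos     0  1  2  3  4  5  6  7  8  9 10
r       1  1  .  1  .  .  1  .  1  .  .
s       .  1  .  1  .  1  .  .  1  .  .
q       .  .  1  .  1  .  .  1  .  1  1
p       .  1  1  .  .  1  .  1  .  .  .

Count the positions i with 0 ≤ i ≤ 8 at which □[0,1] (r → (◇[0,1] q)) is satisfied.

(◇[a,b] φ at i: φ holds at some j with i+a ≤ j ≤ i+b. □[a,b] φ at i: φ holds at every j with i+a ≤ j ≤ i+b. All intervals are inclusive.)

8

Evaluate at each i in [0,8]:
  i=0: ✗ (fails at j=0)
  i=1: ✓ (all of [1,2])
  i=2: ✓ (all of [2,3])
  i=3: ✓ (all of [3,4])
  i=4: ✓ (all of [4,5])
  i=5: ✓ (all of [5,6])
  i=6: ✓ (all of [6,7])
  i=7: ✓ (all of [7,8])
  i=8: ✓ (all of [8,9])
Positions where it holds: {1, 2, 3, 4, 5, 6, 7, 8} → 8.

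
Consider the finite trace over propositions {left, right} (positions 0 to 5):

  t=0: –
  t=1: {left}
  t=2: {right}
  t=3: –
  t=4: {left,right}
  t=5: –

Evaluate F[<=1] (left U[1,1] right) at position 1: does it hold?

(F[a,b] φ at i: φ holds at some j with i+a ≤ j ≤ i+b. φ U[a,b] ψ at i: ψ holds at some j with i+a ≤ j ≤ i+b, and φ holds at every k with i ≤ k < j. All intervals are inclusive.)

Check (left U[1,1] right) at each j in [1,2]:
  j=1: holds
  j=2: fails
Found at j=1 → formula holds.

Holds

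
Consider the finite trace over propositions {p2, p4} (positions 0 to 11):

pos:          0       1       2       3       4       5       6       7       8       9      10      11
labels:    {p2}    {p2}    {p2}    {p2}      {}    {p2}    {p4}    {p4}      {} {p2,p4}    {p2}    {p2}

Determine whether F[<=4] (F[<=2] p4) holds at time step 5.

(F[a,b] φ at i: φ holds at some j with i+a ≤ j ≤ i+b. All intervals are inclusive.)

Holds

Check F[<=2] p4 at each j in [5,9]:
  j=5: holds (witness at 6)
  j=6: holds (witness at 6)
  j=7: holds (witness at 7)
  j=8: holds (witness at 9)
  j=9: holds (witness at 9)
Found at j=5 → formula holds.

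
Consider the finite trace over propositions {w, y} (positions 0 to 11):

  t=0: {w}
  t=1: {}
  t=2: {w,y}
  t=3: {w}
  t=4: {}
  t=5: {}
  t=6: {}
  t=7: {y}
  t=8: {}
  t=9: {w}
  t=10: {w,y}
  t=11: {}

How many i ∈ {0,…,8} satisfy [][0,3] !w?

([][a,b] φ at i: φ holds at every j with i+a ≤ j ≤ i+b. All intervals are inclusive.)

2

Evaluate at each i in [0,8]:
  i=0: ✗ (fails at j=0)
  i=1: ✗ (fails at j=2)
  i=2: ✗ (fails at j=2)
  i=3: ✗ (fails at j=3)
  i=4: ✓ (all of [4,7])
  i=5: ✓ (all of [5,8])
  i=6: ✗ (fails at j=9)
  i=7: ✗ (fails at j=9)
  i=8: ✗ (fails at j=9)
Positions where it holds: {4, 5} → 2.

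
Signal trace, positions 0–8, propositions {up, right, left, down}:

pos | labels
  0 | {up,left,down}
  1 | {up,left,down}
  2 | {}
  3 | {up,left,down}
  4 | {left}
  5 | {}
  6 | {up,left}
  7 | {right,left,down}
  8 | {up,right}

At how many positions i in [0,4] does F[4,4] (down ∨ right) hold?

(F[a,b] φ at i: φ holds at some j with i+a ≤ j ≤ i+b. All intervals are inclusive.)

2

Evaluate at each i in [0,4]:
  i=0: ✗ (none in [4,4])
  i=1: ✗ (none in [5,5])
  i=2: ✗ (none in [6,6])
  i=3: ✓ (witness j=7)
  i=4: ✓ (witness j=8)
Positions where it holds: {3, 4} → 2.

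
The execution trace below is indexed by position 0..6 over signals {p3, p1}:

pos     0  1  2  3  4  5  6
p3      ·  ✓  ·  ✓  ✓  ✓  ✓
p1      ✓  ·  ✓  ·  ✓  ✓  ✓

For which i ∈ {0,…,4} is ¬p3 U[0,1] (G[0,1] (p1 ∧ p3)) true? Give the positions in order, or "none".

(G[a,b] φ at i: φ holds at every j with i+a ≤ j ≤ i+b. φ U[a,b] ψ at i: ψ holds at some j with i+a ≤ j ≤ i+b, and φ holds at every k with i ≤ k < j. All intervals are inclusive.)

4

Evaluate at each i in [0,4]:
  i=0: ✗ (no rhs in [0,1])
  i=1: ✗ (no rhs in [1,2])
  i=2: ✗ (no rhs in [2,3])
  i=3: ✗ (lhs fails at k=3 before rhs at j=4)
  i=4: ✓ (rhs at j=4)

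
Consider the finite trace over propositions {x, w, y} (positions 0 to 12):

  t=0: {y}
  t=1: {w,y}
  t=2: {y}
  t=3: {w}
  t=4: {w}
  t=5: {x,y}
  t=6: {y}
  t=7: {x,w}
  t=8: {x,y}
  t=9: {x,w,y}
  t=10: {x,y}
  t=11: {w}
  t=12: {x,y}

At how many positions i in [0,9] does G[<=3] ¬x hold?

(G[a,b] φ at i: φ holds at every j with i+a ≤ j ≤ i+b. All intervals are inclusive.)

2

Evaluate at each i in [0,9]:
  i=0: ✓ (all of [0,3])
  i=1: ✓ (all of [1,4])
  i=2: ✗ (fails at j=5)
  i=3: ✗ (fails at j=5)
  i=4: ✗ (fails at j=5)
  i=5: ✗ (fails at j=5)
  i=6: ✗ (fails at j=7)
  i=7: ✗ (fails at j=7)
  i=8: ✗ (fails at j=8)
  i=9: ✗ (fails at j=9)
Positions where it holds: {0, 1} → 2.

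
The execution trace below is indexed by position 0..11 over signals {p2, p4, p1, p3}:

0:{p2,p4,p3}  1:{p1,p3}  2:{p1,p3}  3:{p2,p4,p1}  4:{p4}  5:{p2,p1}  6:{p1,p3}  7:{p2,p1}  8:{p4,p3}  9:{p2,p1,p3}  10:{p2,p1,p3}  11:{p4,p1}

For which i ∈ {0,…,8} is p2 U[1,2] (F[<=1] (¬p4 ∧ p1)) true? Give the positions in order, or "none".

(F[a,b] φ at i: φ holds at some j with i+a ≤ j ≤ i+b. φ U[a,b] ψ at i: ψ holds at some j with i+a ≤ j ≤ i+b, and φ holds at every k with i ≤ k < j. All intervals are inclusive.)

Evaluate at each i in [0,8]:
  i=0: ✓ (rhs at j=1; lhs holds on [0,0])
  i=1: ✗ (lhs fails at k=1 before rhs at j=2)
  i=2: ✗ (lhs fails at k=2 before rhs at j=4)
  i=3: ✓ (rhs at j=4; lhs holds on [3,3])
  i=4: ✗ (lhs fails at k=4 before rhs at j=5)
  i=5: ✓ (rhs at j=6; lhs holds on [5,5])
  i=6: ✗ (lhs fails at k=6 before rhs at j=7)
  i=7: ✓ (rhs at j=8; lhs holds on [7,7])
  i=8: ✗ (lhs fails at k=8 before rhs at j=9)

0, 3, 5, 7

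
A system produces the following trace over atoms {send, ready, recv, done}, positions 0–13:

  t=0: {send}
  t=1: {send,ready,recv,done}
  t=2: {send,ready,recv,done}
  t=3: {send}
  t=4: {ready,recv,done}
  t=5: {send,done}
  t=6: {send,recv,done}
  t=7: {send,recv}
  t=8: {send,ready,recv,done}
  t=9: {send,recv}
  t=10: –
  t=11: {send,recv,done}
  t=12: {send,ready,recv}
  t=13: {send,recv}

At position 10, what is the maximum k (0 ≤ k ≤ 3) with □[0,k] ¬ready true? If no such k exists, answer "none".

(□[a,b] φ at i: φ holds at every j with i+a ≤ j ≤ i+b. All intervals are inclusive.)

1

¬ready must hold from j=10 onward; find where it first fails.
  j=10: holds
  j=11: holds
  j=12: fails
Holds on [10,11], so largest k = 1.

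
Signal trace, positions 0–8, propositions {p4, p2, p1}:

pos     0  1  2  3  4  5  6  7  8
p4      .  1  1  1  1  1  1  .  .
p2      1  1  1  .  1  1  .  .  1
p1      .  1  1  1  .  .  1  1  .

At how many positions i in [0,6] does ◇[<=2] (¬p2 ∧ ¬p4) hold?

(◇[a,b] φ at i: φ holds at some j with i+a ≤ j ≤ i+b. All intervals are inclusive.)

Evaluate at each i in [0,6]:
  i=0: ✗ (none in [0,2])
  i=1: ✗ (none in [1,3])
  i=2: ✗ (none in [2,4])
  i=3: ✗ (none in [3,5])
  i=4: ✗ (none in [4,6])
  i=5: ✓ (witness j=7)
  i=6: ✓ (witness j=7)
Positions where it holds: {5, 6} → 2.

2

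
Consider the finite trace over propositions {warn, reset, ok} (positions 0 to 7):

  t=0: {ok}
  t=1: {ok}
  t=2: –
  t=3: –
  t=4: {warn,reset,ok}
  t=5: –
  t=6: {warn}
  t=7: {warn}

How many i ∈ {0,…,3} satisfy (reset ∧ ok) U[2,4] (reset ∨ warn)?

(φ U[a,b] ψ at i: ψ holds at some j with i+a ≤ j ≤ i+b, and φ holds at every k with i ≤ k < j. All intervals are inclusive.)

0

Evaluate at each i in [0,3]:
  i=0: ✗ (lhs fails at k=0 before rhs at j=4)
  i=1: ✗ (lhs fails at k=1 before rhs at j=4)
  i=2: ✗ (lhs fails at k=2 before rhs at j=4)
  i=3: ✗ (lhs fails at k=3 before rhs at j=6)
Positions where it holds: {} → 0.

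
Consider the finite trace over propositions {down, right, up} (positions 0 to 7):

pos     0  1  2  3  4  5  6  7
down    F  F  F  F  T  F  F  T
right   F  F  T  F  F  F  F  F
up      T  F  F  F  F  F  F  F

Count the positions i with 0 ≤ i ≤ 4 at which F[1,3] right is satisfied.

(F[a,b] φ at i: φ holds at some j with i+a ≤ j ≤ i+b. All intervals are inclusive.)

Evaluate at each i in [0,4]:
  i=0: ✓ (witness j=2)
  i=1: ✓ (witness j=2)
  i=2: ✗ (none in [3,5])
  i=3: ✗ (none in [4,6])
  i=4: ✗ (none in [5,7])
Positions where it holds: {0, 1} → 2.

2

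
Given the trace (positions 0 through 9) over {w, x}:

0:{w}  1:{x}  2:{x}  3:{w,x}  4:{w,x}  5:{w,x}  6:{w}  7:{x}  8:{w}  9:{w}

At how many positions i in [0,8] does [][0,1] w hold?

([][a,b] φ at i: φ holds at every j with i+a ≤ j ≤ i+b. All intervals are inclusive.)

Evaluate at each i in [0,8]:
  i=0: ✗ (fails at j=1)
  i=1: ✗ (fails at j=1)
  i=2: ✗ (fails at j=2)
  i=3: ✓ (all of [3,4])
  i=4: ✓ (all of [4,5])
  i=5: ✓ (all of [5,6])
  i=6: ✗ (fails at j=7)
  i=7: ✗ (fails at j=7)
  i=8: ✓ (all of [8,9])
Positions where it holds: {3, 4, 5, 8} → 4.

4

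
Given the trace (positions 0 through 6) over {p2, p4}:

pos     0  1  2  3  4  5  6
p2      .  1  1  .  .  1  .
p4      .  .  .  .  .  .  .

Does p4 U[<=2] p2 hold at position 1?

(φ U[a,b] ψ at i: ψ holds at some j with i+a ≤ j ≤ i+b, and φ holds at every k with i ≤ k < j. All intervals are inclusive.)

Holds

Need some j in [1,3] with p2, and p4 at every k in [1,j-1].
  j=1: p2 holds; no prefix to check → satisfied.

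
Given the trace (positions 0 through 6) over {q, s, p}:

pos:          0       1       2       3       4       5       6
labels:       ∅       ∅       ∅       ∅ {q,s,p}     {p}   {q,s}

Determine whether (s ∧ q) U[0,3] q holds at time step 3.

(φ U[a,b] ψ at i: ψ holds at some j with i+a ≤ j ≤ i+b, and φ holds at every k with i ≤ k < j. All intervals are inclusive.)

Need some j in [3,6] with q, and (s ∧ q) at every k in [3,j-1].
  j=3: q false.
  j=4: q holds, but (s ∧ q) fails at k=3 → not this j.
  j=5: q false.
  j=6: q holds, but (s ∧ q) fails at k=3 → not this j.
No j in the window works → until fails.

False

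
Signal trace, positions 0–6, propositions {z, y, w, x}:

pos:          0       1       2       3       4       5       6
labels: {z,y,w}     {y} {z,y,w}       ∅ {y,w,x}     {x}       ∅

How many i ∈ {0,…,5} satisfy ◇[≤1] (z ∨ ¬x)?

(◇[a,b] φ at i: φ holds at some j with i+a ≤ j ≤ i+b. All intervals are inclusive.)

Evaluate at each i in [0,5]:
  i=0: ✓ (witness j=0)
  i=1: ✓ (witness j=1)
  i=2: ✓ (witness j=2)
  i=3: ✓ (witness j=3)
  i=4: ✗ (none in [4,5])
  i=5: ✓ (witness j=6)
Positions where it holds: {0, 1, 2, 3, 5} → 5.

5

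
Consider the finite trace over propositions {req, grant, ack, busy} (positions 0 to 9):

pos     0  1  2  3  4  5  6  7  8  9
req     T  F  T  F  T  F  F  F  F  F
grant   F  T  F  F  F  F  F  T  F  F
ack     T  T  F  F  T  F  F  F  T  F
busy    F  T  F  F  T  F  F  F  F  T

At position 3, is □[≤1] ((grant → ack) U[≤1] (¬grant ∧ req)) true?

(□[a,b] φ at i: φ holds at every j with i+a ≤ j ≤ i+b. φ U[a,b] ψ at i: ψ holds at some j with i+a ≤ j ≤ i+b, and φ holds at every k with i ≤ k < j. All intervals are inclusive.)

Check ((grant → ack) U[≤1] (¬grant ∧ req)) at every j in [3,4]:
  j=3: holds
  j=4: holds
All positions satisfy it → formula holds.

Yes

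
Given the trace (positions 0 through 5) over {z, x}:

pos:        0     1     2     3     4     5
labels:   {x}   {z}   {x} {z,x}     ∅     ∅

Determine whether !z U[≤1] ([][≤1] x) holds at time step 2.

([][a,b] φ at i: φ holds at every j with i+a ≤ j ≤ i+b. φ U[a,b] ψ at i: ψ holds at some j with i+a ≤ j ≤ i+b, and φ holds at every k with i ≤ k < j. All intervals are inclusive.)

Need some j in [2,3] with [][≤1] x, and !z at every k in [2,j-1].
  j=2: [][≤1] x holds; no prefix to check → satisfied.

Holds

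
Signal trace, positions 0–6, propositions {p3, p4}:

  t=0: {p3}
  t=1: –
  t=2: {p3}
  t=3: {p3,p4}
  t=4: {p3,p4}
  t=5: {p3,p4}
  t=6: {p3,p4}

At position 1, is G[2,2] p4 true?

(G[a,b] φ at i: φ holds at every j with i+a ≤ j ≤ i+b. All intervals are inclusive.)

Check p4 at every j in [3,3]:
  j=3: true
All positions satisfy it → formula holds.

Holds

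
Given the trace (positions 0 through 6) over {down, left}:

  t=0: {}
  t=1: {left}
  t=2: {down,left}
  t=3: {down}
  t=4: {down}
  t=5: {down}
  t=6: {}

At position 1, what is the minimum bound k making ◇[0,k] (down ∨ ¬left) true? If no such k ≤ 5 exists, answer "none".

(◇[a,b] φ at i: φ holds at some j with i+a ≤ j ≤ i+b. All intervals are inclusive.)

Scan j = 1,2,… for (down ∨ ¬left):
  j=1: fails
  j=2: holds
First hit at j=2, so smallest k = 2-1 = 1.

1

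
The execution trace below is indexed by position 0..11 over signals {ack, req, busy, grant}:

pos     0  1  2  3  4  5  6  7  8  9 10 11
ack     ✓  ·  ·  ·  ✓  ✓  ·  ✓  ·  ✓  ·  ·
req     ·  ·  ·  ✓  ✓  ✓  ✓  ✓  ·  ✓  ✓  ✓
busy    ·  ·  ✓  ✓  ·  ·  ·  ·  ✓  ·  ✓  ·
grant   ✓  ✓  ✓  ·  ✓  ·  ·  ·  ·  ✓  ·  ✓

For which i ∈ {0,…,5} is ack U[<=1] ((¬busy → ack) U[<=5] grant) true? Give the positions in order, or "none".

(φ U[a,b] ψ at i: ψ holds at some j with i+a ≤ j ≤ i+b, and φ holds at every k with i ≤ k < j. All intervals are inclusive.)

0, 1, 2, 3, 4

Evaluate at each i in [0,5]:
  i=0: ✓ (rhs at j=0)
  i=1: ✓ (rhs at j=1)
  i=2: ✓ (rhs at j=2)
  i=3: ✓ (rhs at j=3)
  i=4: ✓ (rhs at j=4)
  i=5: ✗ (no rhs in [5,6])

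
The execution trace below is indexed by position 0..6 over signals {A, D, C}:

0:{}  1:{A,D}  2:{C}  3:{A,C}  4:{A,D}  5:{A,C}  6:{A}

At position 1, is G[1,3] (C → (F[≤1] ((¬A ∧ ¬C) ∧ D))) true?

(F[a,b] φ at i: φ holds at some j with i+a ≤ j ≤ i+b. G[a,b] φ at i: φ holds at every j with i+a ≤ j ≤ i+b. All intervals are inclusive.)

No

Check (C → (F[≤1] ((¬A ∧ ¬C) ∧ D))) at every j in [2,4]:
  j=2: antecedent true; consequent fails (none in [2,3]) → ✗
  j=3: antecedent true; consequent fails (none in [3,4]) → ✗
  j=4: antecedent false → ✓
Fails at j=2 → formula fails.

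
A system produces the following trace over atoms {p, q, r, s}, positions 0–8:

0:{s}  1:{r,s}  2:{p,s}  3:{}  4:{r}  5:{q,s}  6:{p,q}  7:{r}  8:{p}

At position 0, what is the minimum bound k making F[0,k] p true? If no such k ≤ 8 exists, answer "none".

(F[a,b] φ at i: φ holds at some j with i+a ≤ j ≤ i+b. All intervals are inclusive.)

Scan j = 0,1,… for p:
  j=0: fails
  j=1: fails
  j=2: holds
First hit at j=2, so smallest k = 2-0 = 2.

2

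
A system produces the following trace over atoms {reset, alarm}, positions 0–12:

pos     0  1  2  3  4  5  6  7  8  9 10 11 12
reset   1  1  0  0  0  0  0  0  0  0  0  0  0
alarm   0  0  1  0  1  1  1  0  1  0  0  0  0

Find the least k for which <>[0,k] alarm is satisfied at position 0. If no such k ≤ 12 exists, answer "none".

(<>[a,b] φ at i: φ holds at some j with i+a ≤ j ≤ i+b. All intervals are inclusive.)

2

Scan j = 0,1,… for alarm:
  j=0: fails
  j=1: fails
  j=2: holds
First hit at j=2, so smallest k = 2-0 = 2.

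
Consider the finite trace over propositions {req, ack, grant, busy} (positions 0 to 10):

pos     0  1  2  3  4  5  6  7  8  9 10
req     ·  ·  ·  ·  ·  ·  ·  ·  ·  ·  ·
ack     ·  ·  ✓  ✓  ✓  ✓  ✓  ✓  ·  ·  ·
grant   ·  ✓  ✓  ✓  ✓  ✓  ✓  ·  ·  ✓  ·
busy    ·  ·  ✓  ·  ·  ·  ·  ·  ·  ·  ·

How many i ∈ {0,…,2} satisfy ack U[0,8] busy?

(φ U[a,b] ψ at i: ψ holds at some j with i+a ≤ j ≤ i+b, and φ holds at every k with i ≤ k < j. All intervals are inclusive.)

Evaluate at each i in [0,2]:
  i=0: ✗ (lhs fails at k=0 before rhs at j=2)
  i=1: ✗ (lhs fails at k=1 before rhs at j=2)
  i=2: ✓ (rhs at j=2)
Positions where it holds: {2} → 1.

1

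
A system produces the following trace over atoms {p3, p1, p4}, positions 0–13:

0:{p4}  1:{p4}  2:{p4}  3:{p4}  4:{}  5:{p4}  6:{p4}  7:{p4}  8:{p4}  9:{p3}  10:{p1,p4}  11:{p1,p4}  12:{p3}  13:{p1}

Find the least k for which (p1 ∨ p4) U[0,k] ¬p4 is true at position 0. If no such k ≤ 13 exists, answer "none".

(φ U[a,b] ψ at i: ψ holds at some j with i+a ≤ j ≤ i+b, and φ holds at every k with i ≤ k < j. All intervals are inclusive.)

4

Need earliest j ≥ 0 with ¬p4, and (p1 ∨ p4) at every k in [0,j-1].
  j=0: rhs fails.
  j=1: rhs fails.
  j=2: rhs fails.
  j=3: rhs fails.
  j=4: rhs holds; lhs holds on [0,3]. k = 4.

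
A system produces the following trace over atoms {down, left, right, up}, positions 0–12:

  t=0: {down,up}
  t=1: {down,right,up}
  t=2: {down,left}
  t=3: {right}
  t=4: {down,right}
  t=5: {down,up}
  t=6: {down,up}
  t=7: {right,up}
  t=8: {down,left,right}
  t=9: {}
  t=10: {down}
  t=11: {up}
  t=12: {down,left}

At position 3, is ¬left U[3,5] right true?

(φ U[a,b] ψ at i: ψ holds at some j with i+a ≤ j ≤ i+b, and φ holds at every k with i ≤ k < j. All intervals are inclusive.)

True

Need some j in [6,8] with right, and ¬left at every k in [3,j-1].
  j=6: right false.
  j=7: right holds; ¬left holds at every k in [3,6] → satisfied.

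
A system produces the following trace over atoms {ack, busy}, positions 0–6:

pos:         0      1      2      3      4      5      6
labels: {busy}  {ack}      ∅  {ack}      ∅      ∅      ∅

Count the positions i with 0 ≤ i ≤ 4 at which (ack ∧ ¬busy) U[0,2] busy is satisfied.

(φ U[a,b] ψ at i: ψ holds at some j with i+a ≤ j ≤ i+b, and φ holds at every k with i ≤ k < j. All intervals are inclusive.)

1

Evaluate at each i in [0,4]:
  i=0: ✓ (rhs at j=0)
  i=1: ✗ (no rhs in [1,3])
  i=2: ✗ (no rhs in [2,4])
  i=3: ✗ (no rhs in [3,5])
  i=4: ✗ (no rhs in [4,6])
Positions where it holds: {0} → 1.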